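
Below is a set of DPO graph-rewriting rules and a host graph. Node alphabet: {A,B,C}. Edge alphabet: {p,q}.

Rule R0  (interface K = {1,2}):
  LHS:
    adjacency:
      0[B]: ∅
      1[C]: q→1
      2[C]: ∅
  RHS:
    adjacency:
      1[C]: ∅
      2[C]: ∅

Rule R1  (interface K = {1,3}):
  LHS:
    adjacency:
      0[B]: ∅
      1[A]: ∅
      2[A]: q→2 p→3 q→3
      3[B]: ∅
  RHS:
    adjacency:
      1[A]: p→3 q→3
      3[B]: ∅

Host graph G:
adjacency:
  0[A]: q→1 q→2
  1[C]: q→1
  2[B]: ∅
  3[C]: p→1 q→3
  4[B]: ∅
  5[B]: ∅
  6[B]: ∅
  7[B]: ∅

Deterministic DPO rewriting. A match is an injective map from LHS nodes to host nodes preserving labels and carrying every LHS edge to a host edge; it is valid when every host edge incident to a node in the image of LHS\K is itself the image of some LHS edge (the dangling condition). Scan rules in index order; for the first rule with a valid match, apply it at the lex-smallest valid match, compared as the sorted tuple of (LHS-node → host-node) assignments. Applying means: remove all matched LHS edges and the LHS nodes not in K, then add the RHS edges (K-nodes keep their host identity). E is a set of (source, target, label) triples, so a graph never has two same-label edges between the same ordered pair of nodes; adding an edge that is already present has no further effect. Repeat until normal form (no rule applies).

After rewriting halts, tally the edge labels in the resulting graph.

initial: |V|=8 |E|=5  E = 0-q->1 0-q->2 1-q->1 3-p->1 3-q->3
step 1: apply R0 at {0↦4, 1↦1, 2↦3}  → |V|=7 |E|=4  E = 0-q->1 0-q->2 3-p->1 3-q->3
step 2: apply R0 at {0↦5, 1↦3, 2↦1}  → |V|=6 |E|=3  E = 0-q->1 0-q->2 3-p->1
normal form: no rule applies after step 2
NF edges: [(0, 1, 'q'), (0, 2, 'q'), (3, 1, 'p')]

Answer: p:1 q:2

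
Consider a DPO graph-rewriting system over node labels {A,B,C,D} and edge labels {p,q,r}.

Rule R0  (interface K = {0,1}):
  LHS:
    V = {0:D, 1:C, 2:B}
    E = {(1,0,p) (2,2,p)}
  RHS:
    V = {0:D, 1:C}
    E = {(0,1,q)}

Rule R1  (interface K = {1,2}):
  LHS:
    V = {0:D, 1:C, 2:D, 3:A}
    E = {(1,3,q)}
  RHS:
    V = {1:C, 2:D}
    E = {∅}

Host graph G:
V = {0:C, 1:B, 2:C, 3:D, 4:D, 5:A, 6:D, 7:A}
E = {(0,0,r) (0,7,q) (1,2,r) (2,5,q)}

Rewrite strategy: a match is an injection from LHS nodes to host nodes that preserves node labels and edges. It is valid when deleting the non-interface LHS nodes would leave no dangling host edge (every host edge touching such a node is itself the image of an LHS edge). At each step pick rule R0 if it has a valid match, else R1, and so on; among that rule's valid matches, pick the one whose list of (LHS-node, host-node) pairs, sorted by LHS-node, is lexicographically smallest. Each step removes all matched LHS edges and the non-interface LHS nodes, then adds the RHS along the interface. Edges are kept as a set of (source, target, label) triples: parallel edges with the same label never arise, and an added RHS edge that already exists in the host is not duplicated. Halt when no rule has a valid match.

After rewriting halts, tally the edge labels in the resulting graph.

Answer: r:2

Steps:
start.  V:8 E:4  edges: 0-r->0 0-q->7 1-r->2 2-q->5
1. fire R1 via {0↦3, 1↦0, 2↦4, 3↦7}  →  V:6 E:3  edges: 0-r->0 1-r->2 2-q->5
2. fire R1 via {0↦4, 1↦2, 2↦6, 3↦5}  →  V:4 E:2  edges: 0-r->0 1-r->2
halt: no rule applies after step 2
NF edges: [(0, 0, 'r'), (1, 2, 'r')]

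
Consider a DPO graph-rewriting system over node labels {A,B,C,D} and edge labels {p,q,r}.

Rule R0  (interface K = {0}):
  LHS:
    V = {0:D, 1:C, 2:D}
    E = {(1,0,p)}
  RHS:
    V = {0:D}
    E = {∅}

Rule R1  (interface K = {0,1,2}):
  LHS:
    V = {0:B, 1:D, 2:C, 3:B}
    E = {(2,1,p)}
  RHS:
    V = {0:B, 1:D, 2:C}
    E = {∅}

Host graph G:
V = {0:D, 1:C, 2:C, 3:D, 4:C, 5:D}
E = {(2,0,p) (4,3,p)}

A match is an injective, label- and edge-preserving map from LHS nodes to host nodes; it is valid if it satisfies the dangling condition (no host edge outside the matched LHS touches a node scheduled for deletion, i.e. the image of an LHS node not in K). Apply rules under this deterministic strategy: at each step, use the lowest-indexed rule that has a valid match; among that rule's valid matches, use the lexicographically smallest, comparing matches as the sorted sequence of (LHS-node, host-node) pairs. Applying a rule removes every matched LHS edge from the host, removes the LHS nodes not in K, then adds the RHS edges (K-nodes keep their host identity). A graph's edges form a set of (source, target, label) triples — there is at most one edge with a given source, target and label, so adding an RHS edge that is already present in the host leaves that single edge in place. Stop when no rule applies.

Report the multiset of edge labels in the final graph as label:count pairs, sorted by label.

start.  V:6 E:2  edges: 2-p->0 4-p->3
1. fire R0 via {0↦0, 1↦2, 2↦5}  →  V:4 E:1  edges: 4-p->3
2. fire R0 via {0↦3, 1↦4, 2↦0}  →  V:2 E:0  edges: ∅
halt: no rule applies after step 2
NF edges: []

Answer: (no edges)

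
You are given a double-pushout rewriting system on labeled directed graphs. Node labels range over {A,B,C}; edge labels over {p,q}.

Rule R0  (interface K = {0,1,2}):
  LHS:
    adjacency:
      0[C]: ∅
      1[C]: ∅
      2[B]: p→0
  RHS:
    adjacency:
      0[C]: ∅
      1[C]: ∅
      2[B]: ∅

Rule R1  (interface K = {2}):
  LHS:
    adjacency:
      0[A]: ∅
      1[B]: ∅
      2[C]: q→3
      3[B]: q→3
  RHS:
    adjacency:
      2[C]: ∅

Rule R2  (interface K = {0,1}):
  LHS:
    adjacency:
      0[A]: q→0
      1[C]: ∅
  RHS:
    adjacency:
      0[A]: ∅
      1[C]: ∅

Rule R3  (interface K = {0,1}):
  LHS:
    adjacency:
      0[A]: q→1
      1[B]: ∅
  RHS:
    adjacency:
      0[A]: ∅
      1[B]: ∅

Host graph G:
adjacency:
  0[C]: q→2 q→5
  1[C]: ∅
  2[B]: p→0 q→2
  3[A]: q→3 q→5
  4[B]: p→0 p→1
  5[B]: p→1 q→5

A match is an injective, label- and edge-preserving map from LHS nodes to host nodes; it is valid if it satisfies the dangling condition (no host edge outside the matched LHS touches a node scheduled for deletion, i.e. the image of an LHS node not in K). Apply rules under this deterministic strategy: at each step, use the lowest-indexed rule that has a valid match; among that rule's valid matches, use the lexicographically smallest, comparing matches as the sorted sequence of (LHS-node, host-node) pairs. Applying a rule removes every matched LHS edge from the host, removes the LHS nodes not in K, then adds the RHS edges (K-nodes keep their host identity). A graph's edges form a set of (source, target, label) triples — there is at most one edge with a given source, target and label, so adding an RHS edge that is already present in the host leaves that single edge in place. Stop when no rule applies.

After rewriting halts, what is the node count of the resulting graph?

start.  V:6 E:10  edges: 0-q->2 0-q->5 2-p->0 2-q->2 3-q->3 3-q->5 4-p->0 4-p->1 5-p->1 5-q->5
1. fire R0 via {0↦0, 1↦1, 2↦2}  →  V:6 E:9  edges: 0-q->2 0-q->5 2-q->2 3-q->3 3-q->5 4-p->0 4-p->1 5-p->1 5-q->5
2. fire R0 via {0↦0, 1↦1, 2↦4}  →  V:6 E:8  edges: 0-q->2 0-q->5 2-q->2 3-q->3 3-q->5 4-p->1 5-p->1 5-q->5
3. fire R0 via {0↦1, 1↦0, 2↦4}  →  V:6 E:7  edges: 0-q->2 0-q->5 2-q->2 3-q->3 3-q->5 5-p->1 5-q->5
4. fire R0 via {0↦1, 1↦0, 2↦5}  →  V:6 E:6  edges: 0-q->2 0-q->5 2-q->2 3-q->3 3-q->5 5-q->5
5. fire R2 via {0↦3, 1↦0}  →  V:6 E:5  edges: 0-q->2 0-q->5 2-q->2 3-q->5 5-q->5
6. fire R3 via {0↦3, 1↦5}  →  V:6 E:4  edges: 0-q->2 0-q->5 2-q->2 5-q->5
7. fire R1 via {0↦3, 1↦4, 2↦0, 3↦2}  →  V:3 E:2  edges: 0-q->5 5-q->5
halt: no rule applies after step 7
NF nodes: {0:C, 1:C, 5:B}

Answer: 3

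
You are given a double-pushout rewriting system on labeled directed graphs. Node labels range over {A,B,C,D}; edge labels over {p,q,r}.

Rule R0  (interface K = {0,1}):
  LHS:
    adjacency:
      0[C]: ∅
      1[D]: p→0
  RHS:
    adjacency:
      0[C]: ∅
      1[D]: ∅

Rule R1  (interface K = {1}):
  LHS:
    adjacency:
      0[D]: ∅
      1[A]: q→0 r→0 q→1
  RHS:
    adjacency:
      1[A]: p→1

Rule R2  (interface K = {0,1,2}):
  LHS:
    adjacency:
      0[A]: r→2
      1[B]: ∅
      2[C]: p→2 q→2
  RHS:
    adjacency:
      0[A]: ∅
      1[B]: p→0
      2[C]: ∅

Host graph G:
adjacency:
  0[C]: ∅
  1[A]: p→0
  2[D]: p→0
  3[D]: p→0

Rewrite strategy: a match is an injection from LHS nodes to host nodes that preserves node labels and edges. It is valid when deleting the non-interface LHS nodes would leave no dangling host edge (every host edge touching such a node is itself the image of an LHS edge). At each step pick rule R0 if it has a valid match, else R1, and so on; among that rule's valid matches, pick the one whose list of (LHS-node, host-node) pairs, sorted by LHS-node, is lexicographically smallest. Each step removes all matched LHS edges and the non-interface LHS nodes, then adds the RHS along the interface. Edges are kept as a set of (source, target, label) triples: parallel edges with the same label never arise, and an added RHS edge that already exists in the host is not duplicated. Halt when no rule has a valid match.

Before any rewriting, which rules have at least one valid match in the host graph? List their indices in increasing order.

Answer: [R0]

Rewrite trace:
R0: 2 valid matches — {0↦0, 1↦2}, {0↦0, 1↦3}
R1: no valid match — LHS pattern not found
R2: no valid match — LHS pattern not found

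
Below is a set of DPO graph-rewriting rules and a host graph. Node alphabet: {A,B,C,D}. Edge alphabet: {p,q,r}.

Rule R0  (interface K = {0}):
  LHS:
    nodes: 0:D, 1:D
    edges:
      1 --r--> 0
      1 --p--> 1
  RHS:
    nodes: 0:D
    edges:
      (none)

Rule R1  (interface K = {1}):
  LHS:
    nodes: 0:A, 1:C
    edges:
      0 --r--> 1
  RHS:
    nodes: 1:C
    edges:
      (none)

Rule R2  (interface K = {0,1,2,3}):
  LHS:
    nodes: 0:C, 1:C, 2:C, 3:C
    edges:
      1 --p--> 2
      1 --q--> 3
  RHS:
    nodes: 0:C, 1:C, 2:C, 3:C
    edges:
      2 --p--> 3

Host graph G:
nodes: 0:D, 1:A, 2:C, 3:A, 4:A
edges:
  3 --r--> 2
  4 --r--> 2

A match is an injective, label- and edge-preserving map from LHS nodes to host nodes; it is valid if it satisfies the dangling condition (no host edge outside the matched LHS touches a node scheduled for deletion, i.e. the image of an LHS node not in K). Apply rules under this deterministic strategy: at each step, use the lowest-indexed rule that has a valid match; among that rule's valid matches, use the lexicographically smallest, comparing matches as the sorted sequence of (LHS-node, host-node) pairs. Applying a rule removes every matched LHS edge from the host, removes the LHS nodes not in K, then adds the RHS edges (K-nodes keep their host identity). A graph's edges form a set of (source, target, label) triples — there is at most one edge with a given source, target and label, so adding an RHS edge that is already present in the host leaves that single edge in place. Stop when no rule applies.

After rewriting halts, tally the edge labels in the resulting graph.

start.  V:5 E:2  edges: 3-r->2 4-r->2
1. fire R1 via {0↦3, 1↦2}  →  V:4 E:1  edges: 4-r->2
2. fire R1 via {0↦4, 1↦2}  →  V:3 E:0  edges: ∅
final graph: no rule applies after step 2
NF edges: []

Answer: (no edges)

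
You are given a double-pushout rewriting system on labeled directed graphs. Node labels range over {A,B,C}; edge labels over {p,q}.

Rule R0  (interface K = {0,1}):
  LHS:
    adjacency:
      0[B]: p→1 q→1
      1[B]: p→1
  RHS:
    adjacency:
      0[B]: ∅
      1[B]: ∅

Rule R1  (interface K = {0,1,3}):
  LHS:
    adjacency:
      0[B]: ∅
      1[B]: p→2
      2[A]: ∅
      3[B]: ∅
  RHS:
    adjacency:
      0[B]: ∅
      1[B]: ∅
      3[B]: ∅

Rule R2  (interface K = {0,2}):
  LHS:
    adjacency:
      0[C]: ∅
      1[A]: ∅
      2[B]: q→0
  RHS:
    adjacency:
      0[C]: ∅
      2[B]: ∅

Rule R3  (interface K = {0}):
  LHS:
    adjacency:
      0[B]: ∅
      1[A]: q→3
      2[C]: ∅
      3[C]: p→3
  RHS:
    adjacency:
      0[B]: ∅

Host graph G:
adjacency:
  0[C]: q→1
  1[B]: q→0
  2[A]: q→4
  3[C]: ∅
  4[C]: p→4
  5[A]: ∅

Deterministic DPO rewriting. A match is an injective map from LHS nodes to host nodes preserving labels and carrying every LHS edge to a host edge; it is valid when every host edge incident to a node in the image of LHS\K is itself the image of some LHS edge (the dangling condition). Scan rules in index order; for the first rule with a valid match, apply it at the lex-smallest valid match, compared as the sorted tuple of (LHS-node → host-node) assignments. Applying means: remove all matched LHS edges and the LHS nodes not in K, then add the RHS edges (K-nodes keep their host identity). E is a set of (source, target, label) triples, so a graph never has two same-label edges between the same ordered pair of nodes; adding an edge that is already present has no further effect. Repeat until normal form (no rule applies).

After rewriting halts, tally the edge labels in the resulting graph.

[0] host  ⇒  6 nodes, 4 edges  {0-q->1 1-q->0 2-q->4 4-p->4}
[1] R2 @ {0↦0, 1↦5, 2↦1}  ⇒  5 nodes, 3 edges  {0-q->1 2-q->4 4-p->4}
[2] R3 @ {0↦1, 1↦2, 2↦3, 3↦4}  ⇒  2 nodes, 1 edges  {0-q->1}
halt: no rule applies after step 2
NF edges: [(0, 1, 'q')]

Answer: q:1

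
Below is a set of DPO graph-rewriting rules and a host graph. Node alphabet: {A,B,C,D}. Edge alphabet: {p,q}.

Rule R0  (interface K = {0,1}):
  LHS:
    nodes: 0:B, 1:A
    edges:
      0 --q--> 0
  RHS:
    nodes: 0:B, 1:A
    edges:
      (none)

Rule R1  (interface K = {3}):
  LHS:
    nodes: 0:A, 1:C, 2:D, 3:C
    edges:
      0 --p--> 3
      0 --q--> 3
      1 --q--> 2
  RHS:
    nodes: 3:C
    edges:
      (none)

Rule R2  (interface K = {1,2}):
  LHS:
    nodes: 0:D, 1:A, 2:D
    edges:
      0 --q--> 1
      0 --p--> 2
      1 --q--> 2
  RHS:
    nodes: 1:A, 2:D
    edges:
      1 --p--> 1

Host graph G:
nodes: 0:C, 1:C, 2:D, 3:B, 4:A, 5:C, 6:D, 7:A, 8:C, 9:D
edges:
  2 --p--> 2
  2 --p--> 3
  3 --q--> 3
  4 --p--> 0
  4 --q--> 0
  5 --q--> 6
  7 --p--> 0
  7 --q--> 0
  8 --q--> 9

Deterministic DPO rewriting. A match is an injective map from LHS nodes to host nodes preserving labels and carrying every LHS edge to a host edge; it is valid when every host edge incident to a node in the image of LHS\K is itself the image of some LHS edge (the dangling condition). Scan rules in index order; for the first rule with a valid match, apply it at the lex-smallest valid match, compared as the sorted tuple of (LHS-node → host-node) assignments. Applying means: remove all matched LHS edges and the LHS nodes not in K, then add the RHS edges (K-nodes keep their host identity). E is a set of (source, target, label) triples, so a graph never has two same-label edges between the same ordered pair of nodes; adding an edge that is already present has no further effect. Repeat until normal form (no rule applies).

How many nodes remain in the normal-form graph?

start.  V:10 E:9  edges: 2-p->2 2-p->3 3-q->3 4-p->0 4-q->0 5-q->6 7-p->0 7-q->0 8-q->9
1. fire R0 via {0↦3, 1↦4}  →  V:10 E:8  edges: 2-p->2 2-p->3 4-p->0 4-q->0 5-q->6 7-p->0 7-q->0 8-q->9
2. fire R1 via {0↦4, 1↦5, 2↦6, 3↦0}  →  V:7 E:5  edges: 2-p->2 2-p->3 7-p->0 7-q->0 8-q->9
3. fire R1 via {0↦7, 1↦8, 2↦9, 3↦0}  →  V:4 E:2  edges: 2-p->2 2-p->3
final graph: no rule applies after step 3
NF nodes: {0:C, 1:C, 2:D, 3:B}

Answer: 4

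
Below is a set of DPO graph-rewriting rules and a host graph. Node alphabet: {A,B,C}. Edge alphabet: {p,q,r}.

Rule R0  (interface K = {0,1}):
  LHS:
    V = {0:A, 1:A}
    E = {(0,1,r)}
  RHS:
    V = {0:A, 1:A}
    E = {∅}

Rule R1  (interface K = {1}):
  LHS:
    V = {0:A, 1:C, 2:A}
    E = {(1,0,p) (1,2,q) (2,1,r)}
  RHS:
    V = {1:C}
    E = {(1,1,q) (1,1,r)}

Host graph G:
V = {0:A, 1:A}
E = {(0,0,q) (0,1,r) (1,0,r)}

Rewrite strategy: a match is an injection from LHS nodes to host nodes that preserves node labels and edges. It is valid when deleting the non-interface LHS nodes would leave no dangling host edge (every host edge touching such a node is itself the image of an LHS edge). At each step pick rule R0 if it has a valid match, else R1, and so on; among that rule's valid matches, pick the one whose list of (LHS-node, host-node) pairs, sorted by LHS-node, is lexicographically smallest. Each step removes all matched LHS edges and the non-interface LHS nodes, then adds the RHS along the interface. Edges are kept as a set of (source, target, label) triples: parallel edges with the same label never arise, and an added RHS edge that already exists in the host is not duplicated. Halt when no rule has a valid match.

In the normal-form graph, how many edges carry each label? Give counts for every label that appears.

start.  V:2 E:3  edges: 0-q->0 0-r->1 1-r->0
1. fire R0 via {0↦0, 1↦1}  →  V:2 E:2  edges: 0-q->0 1-r->0
2. fire R0 via {0↦1, 1↦0}  →  V:2 E:1  edges: 0-q->0
normal form: no rule applies after step 2
NF edges: [(0, 0, 'q')]

Answer: q:1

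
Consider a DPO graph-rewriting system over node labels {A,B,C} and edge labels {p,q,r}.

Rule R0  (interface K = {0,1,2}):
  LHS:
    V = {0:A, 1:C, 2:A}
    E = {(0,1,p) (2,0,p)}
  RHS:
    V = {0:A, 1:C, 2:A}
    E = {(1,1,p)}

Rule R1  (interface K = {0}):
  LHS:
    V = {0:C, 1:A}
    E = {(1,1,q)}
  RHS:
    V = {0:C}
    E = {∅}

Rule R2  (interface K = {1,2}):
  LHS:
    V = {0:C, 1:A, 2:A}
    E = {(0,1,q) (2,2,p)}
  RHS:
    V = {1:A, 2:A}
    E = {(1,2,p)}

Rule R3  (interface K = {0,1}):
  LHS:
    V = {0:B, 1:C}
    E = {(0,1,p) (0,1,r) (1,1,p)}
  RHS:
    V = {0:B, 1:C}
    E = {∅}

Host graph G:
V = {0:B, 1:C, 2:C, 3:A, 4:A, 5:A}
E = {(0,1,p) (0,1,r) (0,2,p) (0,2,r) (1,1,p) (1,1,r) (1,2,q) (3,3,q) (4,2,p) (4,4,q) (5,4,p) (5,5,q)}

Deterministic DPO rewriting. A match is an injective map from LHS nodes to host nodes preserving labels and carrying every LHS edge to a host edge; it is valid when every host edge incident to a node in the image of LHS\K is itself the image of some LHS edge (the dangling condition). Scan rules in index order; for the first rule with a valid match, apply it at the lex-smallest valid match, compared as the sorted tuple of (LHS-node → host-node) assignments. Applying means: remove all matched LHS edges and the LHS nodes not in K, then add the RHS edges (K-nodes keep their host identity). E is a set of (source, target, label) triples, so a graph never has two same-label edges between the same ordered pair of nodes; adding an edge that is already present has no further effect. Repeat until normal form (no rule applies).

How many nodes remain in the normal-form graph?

Answer: 3

Steps:
initial: |V|=6 |E|=12  E = 0-p->1 0-r->1 0-p->2 0-r->2 1-p->1 1-r->1 1-q->2 3-q->3 4-p->2 4-q->4 5-p->4 5-q->5
step 1: apply R0 at {0↦4, 1↦2, 2↦5}  → |V|=6 |E|=11  E = 0-p->1 0-r->1 0-p->2 0-r->2 1-p->1 1-r->1 1-q->2 2-p->2 3-q->3 4-q->4 5-q->5
step 2: apply R1 at {0↦1, 1↦3}  → |V|=5 |E|=10  E = 0-p->1 0-r->1 0-p->2 0-r->2 1-p->1 1-r->1 1-q->2 2-p->2 4-q->4 5-q->5
step 3: apply R1 at {0↦1, 1↦4}  → |V|=4 |E|=9  E = 0-p->1 0-r->1 0-p->2 0-r->2 1-p->1 1-r->1 1-q->2 2-p->2 5-q->5
step 4: apply R1 at {0↦1, 1↦5}  → |V|=3 |E|=8  E = 0-p->1 0-r->1 0-p->2 0-r->2 1-p->1 1-r->1 1-q->2 2-p->2
step 5: apply R3 at {0↦0, 1↦1}  → |V|=3 |E|=5  E = 0-p->2 0-r->2 1-r->1 1-q->2 2-p->2
step 6: apply R3 at {0↦0, 1↦2}  → |V|=3 |E|=2  E = 1-r->1 1-q->2
final graph: no rule applies after step 6
NF nodes: {0:B, 1:C, 2:C}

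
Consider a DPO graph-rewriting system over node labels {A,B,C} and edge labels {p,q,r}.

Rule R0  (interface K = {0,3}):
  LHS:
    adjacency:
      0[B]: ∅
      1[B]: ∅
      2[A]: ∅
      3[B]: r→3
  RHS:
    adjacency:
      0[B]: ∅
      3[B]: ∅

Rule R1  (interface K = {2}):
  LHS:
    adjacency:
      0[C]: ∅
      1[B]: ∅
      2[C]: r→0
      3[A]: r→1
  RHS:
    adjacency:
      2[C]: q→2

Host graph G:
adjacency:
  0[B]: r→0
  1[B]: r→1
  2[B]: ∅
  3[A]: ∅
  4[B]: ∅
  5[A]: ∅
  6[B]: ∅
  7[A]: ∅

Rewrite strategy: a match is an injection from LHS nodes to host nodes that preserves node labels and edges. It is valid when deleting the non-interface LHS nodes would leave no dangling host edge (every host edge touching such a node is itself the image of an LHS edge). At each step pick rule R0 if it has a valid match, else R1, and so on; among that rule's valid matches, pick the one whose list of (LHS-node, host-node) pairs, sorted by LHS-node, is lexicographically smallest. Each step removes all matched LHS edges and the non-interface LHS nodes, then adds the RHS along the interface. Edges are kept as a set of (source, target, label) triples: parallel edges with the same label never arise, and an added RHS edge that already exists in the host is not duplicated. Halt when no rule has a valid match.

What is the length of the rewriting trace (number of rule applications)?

Answer: 2

Rewrite trace:
start.  V:8 E:2  edges: 0-r->0 1-r->1
1. fire R0 via {0↦0, 1↦2, 2↦3, 3↦1}  →  V:6 E:1  edges: 0-r->0
2. fire R0 via {0↦1, 1↦4, 2↦5, 3↦0}  →  V:4 E:0  edges: ∅
final graph: no rule applies after step 2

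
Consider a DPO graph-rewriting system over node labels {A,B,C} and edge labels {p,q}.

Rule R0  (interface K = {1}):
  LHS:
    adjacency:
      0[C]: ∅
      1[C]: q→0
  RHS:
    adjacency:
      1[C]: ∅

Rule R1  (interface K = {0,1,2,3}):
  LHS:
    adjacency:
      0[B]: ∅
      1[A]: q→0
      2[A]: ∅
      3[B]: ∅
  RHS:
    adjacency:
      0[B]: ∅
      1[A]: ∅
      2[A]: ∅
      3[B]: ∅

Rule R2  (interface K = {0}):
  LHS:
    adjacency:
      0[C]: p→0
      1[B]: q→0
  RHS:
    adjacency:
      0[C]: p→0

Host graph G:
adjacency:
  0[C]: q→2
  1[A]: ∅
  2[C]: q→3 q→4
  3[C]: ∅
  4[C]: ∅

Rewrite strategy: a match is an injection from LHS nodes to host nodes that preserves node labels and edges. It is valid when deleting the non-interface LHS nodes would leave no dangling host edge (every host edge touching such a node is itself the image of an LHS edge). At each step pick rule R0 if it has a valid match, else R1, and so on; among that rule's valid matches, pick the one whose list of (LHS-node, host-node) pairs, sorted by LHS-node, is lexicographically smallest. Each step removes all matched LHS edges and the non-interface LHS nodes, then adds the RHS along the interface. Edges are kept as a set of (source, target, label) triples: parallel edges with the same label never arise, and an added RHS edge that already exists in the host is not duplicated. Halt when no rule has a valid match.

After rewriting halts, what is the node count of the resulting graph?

Answer: 2

Steps:
start.  V:5 E:3  edges: 0-q->2 2-q->3 2-q->4
1. fire R0 via {0↦3, 1↦2}  →  V:4 E:2  edges: 0-q->2 2-q->4
2. fire R0 via {0↦4, 1↦2}  →  V:3 E:1  edges: 0-q->2
3. fire R0 via {0↦2, 1↦0}  →  V:2 E:0  edges: ∅
halt: no rule applies after step 3
NF nodes: {0:C, 1:A}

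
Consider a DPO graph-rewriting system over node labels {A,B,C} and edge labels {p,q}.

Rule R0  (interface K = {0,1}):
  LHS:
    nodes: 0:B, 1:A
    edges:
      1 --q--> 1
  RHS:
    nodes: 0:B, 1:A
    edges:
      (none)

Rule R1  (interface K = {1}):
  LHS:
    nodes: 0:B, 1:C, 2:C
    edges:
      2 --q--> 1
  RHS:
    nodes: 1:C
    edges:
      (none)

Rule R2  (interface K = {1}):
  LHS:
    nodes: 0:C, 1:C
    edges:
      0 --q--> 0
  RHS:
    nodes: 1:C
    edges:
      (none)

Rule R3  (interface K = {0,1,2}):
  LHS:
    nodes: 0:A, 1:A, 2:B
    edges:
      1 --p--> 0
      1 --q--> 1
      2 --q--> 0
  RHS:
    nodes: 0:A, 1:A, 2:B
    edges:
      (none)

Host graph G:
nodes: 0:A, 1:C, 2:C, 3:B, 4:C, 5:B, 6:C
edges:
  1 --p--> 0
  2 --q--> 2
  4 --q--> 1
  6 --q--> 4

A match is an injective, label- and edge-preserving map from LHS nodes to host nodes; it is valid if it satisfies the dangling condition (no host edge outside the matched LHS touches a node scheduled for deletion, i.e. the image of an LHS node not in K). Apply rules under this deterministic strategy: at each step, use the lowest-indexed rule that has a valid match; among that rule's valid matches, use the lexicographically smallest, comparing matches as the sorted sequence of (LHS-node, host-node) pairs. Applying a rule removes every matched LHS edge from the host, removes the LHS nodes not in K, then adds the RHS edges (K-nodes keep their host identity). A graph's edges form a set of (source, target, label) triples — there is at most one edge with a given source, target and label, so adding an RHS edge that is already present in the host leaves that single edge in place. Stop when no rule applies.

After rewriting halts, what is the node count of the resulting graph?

Answer: 2

Rewrite trace:
[0] host  ⇒  7 nodes, 4 edges  {1-p->0 2-q->2 4-q->1 6-q->4}
[1] R1 @ {0↦3, 1↦4, 2↦6}  ⇒  5 nodes, 3 edges  {1-p->0 2-q->2 4-q->1}
[2] R1 @ {0↦5, 1↦1, 2↦4}  ⇒  3 nodes, 2 edges  {1-p->0 2-q->2}
[3] R2 @ {0↦2, 1↦1}  ⇒  2 nodes, 1 edges  {1-p->0}
halt: no rule applies after step 3
NF nodes: {0:A, 1:C}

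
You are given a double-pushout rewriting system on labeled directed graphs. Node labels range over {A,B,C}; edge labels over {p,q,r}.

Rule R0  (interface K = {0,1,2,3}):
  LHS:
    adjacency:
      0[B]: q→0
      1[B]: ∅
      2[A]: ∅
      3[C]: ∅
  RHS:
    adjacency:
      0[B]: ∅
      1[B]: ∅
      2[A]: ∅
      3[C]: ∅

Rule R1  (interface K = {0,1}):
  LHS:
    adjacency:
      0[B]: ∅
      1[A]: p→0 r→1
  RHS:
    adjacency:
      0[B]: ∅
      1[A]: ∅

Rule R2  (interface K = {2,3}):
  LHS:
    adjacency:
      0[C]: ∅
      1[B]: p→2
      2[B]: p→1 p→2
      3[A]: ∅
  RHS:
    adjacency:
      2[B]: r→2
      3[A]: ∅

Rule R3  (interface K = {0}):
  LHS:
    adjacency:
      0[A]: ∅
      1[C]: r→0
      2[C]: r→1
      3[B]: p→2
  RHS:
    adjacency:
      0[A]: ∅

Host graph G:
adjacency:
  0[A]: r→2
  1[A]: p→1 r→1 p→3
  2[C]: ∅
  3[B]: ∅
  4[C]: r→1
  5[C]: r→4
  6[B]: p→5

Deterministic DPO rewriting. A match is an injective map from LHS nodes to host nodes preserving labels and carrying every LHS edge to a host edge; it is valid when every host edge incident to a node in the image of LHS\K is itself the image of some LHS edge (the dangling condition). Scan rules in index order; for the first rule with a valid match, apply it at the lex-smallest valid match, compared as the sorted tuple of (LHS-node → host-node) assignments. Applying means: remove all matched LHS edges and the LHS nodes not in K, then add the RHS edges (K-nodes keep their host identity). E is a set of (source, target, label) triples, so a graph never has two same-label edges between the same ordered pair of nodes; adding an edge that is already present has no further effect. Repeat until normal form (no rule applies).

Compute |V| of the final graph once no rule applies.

Answer: 4

Rewrite trace:
initial: |V|=7 |E|=7  E = 0-r->2 1-p->1 1-r->1 1-p->3 4-r->1 5-r->4 6-p->5
step 1: apply R1 at {0↦3, 1↦1}  → |V|=7 |E|=5  E = 0-r->2 1-p->1 4-r->1 5-r->4 6-p->5
step 2: apply R3 at {0↦1, 1↦4, 2↦5, 3↦6}  → |V|=4 |E|=2  E = 0-r->2 1-p->1
final graph: no rule applies after step 2
NF nodes: {0:A, 1:A, 2:C, 3:B}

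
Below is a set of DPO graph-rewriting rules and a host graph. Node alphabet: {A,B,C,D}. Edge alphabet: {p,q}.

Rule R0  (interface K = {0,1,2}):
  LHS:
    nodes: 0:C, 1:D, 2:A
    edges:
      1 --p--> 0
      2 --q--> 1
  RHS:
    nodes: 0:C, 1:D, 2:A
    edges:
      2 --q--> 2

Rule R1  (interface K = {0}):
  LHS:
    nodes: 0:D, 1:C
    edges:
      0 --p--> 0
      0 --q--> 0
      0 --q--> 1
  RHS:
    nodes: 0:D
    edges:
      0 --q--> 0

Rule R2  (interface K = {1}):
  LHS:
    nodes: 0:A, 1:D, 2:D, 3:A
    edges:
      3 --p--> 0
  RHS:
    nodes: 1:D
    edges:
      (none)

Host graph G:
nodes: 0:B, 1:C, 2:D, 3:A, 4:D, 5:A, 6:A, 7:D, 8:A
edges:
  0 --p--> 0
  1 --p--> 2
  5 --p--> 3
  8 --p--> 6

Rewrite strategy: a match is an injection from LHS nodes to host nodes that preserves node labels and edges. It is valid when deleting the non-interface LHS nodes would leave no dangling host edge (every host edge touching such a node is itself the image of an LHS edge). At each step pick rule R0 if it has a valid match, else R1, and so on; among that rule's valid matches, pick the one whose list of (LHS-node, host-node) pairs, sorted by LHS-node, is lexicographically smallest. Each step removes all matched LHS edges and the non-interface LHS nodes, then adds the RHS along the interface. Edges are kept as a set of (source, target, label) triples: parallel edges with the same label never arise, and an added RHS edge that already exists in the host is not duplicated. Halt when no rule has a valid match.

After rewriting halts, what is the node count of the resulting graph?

Answer: 3

Derivation:
start.  V:9 E:4  edges: 0-p->0 1-p->2 5-p->3 8-p->6
1. fire R2 via {0↦3, 1↦2, 2↦4, 3↦5}  →  V:6 E:3  edges: 0-p->0 1-p->2 8-p->6
2. fire R2 via {0↦6, 1↦2, 2↦7, 3↦8}  →  V:3 E:2  edges: 0-p->0 1-p->2
normal form: no rule applies after step 2
NF nodes: {0:B, 1:C, 2:D}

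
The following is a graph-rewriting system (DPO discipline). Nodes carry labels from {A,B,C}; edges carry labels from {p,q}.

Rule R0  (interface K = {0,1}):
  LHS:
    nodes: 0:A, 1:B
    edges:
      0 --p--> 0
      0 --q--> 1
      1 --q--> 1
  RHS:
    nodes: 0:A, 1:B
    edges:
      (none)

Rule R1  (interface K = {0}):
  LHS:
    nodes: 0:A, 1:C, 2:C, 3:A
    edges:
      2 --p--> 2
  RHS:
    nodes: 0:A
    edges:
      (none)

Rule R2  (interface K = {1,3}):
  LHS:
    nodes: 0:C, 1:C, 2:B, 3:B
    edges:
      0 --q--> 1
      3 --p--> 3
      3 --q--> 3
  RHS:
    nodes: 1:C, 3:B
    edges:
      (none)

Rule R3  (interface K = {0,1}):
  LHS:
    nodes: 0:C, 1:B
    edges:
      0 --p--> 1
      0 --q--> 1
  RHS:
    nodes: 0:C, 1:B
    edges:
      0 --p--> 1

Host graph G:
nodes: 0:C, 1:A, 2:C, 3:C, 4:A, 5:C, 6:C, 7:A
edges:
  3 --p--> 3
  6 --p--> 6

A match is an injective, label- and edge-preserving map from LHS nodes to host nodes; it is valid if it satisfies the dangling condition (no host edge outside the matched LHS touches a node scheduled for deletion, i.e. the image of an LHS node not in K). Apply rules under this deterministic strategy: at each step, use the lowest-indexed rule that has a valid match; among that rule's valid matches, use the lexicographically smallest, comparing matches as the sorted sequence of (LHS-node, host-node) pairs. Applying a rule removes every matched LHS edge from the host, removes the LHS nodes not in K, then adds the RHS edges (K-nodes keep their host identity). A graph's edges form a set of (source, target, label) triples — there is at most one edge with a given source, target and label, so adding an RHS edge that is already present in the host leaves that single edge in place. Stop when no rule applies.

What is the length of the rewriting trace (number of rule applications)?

Answer: 2

Rewrite trace:
start.  V:8 E:2  edges: 3-p->3 6-p->6
1. fire R1 via {0↦1, 1↦0, 2↦3, 3↦4}  →  V:5 E:1  edges: 6-p->6
2. fire R1 via {0↦1, 1↦2, 2↦6, 3↦7}  →  V:2 E:0  edges: ∅
normal form: no rule applies after step 2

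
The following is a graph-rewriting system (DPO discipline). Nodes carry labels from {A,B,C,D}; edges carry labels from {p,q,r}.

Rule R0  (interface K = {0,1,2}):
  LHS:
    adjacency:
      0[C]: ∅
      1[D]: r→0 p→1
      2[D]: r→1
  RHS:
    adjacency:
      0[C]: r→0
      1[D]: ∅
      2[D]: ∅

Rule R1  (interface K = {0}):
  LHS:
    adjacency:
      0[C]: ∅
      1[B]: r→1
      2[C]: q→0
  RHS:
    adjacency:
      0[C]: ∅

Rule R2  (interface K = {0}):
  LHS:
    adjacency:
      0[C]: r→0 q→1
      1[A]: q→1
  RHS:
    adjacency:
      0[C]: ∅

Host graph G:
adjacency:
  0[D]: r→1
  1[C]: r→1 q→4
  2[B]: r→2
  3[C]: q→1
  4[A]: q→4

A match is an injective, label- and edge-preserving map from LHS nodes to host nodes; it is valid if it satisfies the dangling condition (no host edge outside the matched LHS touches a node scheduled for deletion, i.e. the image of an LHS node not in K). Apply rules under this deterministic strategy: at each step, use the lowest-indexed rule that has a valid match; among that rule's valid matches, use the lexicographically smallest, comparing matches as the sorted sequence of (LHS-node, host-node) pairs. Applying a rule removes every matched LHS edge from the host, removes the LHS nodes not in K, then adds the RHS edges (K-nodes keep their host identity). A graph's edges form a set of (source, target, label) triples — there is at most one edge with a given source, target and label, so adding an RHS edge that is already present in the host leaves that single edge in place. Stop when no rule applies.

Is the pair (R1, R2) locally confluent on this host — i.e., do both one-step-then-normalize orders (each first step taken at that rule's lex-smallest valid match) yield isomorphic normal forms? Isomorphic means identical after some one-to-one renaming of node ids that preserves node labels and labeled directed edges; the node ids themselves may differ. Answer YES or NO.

Answer: YES

Rewrite trace:
branch R1-first: apply at {0↦1, 1↦2, 2↦3} → |E|=4, then 1 more step(s) → NF |V|=2 |E|=1 V={0:D, 1:C} E=0-r->1
branch R2-first: apply at {0↦1, 1↦4} → |E|=3, then 1 more step(s) → NF |V|=2 |E|=1 V={0:D, 1:C} E=0-r->1
graphs isomorphic (equal up to label-preserving node renaming)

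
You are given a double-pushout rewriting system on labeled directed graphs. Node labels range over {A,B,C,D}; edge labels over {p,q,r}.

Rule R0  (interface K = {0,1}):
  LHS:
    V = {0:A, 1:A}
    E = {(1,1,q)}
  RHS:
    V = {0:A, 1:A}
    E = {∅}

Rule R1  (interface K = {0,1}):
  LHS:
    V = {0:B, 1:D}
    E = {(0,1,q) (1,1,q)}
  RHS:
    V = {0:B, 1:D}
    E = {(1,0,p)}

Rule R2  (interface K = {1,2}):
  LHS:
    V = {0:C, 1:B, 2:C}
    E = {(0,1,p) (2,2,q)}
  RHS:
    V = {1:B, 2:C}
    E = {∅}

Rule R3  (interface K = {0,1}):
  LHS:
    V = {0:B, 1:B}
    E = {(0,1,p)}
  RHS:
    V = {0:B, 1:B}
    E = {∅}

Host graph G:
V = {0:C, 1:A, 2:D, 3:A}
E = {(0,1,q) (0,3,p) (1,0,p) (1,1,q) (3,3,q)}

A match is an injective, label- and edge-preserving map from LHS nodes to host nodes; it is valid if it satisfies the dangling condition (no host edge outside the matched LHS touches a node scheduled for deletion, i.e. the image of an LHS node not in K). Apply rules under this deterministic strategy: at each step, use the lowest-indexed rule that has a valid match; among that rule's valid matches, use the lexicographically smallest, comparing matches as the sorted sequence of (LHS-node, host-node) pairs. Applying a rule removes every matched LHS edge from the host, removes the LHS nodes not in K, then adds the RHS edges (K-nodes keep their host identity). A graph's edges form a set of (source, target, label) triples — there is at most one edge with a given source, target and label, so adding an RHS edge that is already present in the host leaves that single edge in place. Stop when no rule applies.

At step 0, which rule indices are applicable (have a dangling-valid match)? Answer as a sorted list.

R0: 2 valid matches — {0↦1, 1↦3}, {0↦3, 1↦1}
R1: no valid match — LHS pattern not found
R2: no valid match — LHS pattern not found
R3: no valid match — LHS pattern not found

Answer: [R0]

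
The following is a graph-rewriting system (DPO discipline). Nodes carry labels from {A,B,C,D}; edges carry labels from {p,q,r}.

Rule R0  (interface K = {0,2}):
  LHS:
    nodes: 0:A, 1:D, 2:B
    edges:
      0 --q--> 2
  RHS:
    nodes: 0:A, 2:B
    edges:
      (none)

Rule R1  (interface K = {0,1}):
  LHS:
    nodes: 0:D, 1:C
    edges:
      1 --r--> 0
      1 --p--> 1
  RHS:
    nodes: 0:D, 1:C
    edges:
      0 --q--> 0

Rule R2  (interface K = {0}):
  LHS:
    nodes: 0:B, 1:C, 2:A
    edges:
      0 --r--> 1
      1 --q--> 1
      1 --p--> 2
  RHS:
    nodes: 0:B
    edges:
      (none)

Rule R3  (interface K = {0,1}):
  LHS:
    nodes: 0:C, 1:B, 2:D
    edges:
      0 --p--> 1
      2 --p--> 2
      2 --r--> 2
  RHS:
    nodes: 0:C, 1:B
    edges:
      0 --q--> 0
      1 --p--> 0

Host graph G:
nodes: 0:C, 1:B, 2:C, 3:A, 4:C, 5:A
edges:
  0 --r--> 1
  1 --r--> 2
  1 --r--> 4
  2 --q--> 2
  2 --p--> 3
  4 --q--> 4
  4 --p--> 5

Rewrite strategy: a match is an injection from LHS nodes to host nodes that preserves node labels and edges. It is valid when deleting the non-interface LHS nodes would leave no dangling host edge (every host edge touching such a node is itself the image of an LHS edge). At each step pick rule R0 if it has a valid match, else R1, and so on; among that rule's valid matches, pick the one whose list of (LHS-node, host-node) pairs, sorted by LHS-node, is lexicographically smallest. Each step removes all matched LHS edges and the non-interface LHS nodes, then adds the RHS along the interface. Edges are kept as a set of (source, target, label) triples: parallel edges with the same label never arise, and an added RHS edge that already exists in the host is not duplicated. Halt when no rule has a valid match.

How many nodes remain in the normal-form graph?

Answer: 2

Rewrite trace:
start.  V:6 E:7  edges: 0-r->1 1-r->2 1-r->4 2-q->2 2-p->3 4-q->4 4-p->5
1. fire R2 via {0↦1, 1↦2, 2↦3}  →  V:4 E:4  edges: 0-r->1 1-r->4 4-q->4 4-p->5
2. fire R2 via {0↦1, 1↦4, 2↦5}  →  V:2 E:1  edges: 0-r->1
final graph: no rule applies after step 2
NF nodes: {0:C, 1:B}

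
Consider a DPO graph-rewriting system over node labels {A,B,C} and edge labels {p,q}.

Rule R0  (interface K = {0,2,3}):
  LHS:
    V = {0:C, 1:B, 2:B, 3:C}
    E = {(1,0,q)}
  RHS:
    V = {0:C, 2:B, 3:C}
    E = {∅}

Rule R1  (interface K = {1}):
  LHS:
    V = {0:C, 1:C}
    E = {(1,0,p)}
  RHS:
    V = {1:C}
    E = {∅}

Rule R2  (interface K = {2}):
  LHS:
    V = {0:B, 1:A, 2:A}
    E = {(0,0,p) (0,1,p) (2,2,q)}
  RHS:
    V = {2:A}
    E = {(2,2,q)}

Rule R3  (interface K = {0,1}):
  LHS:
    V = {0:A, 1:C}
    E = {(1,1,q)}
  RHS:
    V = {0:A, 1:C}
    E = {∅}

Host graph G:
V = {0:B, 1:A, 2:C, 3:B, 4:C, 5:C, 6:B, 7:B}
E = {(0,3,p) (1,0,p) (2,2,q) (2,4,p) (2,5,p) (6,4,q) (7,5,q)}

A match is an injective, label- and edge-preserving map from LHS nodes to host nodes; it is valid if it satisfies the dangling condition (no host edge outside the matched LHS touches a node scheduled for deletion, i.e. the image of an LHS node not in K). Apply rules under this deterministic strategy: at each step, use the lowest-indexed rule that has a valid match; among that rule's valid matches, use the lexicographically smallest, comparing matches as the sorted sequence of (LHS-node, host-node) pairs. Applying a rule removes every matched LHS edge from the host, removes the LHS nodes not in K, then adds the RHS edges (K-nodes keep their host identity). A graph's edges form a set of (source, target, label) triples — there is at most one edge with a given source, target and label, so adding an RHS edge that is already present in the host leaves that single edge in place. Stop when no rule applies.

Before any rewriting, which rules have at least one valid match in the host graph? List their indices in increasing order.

R0: 12 valid matches — {0↦4, 1↦6, 2↦0, 3↦2}, {0↦4, 1↦6, 2↦0, 3↦5}, {0↦4, 1↦6, 2↦3, 3↦2} (+9 more)
R1: no valid match — 2 raw matches, all fail dangling condition
R2: no valid match — LHS pattern not found
R3: 1 valid match — {0↦1, 1↦2}

Answer: [R0,R3]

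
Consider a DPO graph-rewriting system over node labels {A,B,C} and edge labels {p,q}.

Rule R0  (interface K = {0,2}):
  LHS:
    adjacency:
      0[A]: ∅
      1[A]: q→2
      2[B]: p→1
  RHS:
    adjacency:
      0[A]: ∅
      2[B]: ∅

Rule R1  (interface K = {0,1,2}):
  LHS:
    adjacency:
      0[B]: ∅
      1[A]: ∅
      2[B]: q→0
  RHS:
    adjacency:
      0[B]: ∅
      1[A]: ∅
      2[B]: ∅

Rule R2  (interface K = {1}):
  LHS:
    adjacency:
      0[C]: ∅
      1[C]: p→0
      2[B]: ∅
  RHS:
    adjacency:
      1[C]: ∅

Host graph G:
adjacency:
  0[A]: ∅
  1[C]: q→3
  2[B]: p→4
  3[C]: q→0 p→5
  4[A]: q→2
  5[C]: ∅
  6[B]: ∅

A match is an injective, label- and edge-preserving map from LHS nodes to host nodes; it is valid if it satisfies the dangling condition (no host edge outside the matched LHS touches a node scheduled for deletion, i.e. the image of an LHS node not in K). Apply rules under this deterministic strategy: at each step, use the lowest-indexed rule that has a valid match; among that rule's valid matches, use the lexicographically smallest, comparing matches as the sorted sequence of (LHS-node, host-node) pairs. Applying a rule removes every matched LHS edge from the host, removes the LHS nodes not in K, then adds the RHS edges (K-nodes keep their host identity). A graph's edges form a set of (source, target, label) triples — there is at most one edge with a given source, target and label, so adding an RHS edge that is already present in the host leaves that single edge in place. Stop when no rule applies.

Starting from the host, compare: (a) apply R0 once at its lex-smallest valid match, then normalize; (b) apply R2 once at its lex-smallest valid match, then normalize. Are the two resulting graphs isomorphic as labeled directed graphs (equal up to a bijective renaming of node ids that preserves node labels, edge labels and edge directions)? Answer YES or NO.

branch R0-first: apply at {0↦0, 1↦4, 2↦2} → |E|=3, then 1 more step(s) → NF |V|=4 |E|=2 V={0:A, 1:C, 3:C, 6:B} E=1-q->3 3-q->0
branch R2-first: apply at {0↦5, 1↦3, 2↦6} → |E|=4, then 1 more step(s) → NF |V|=4 |E|=2 V={0:A, 1:C, 2:B, 3:C} E=1-q->3 3-q->0
graphs isomorphic (equal up to label-preserving node renaming)

Answer: YES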